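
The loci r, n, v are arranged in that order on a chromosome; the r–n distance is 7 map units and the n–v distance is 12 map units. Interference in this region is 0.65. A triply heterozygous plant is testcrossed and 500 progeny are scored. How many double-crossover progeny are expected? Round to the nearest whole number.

1

Map distances give recombination frequencies of 0.070 and 0.120 for the two intervals.
With interference 0.65 (so coincidence = 0.35), expected double-crossover frequency = 0.070 × 0.120 × 0.35 = 0.00294.
Expected number = 0.00294 × 500 = 1.47 ≈ 1.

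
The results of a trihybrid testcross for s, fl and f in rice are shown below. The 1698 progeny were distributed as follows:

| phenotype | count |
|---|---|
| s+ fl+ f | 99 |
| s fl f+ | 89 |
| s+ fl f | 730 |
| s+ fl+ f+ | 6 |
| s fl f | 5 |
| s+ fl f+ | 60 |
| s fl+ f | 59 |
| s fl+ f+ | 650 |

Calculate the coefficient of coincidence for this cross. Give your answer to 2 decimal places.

The two most frequent reciprocal classes, s+ fl f and s fl+ f+, are the parental types, so the F1 was s+ fl f / s fl+ f+.
The two rarest classes, s fl f and s+ fl+ f+, are the double crossovers. Comparing them with the parentals, only the s allele has switched, so s is the middle locus and the order is f – s – fl.
f–s: (119 + 11)/1698 = 0.0766; s–fl: (188 + 11)/1698 = 0.1172.
Expected DCO frequency = 0.0766 × 0.1172 ≈ 0.00898; observed = 11/1698 ≈ 0.00648.
Coefficient of coincidence = 0.00648/0.00898 ≈ 0.72.

0.72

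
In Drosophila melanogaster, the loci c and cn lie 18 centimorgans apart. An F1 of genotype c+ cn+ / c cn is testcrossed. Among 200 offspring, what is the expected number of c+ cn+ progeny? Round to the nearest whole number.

82

A map distance of 18 centimorgans corresponds to a recombination frequency of 0.180.
The F1 is c+ cn+ / c cn, so c+ cn+ is a parental gamete class with expected frequency (1 − r)/2 = 0.820/2 = 0.4100.
Expected number = 0.4100 × 200 = 82.00 ≈ 82.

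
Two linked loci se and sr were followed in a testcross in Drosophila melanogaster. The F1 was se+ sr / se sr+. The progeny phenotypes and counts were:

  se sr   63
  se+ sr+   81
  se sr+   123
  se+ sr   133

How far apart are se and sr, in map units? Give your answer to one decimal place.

The recombinant classes are se+ sr+ and se sr: 81 + 63 = 144.
Recombination frequency = 144/400 = 0.3600 ≈ 36.0%, i.e. 36.0 map units.

36.0 map units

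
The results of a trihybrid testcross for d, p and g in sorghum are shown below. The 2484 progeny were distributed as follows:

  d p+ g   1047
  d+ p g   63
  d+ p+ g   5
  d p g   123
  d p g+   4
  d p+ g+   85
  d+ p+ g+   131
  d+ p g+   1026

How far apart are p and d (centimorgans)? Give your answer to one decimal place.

The two most frequent reciprocal classes, d+ p g+ and d p+ g, are the parental types, so the F1 was d+ p g+ / d p+ g.
The two rarest classes, d p g+ and d+ p+ g, are the double crossovers. Comparing them with the parentals, only the d allele has switched, so d is the middle locus and the order is g – d – p.
Crossovers in the d–p interval produce the single-crossover classes d+ p+ g+ and d p g (131 + 123 = 254) plus the double crossovers (9).
RF(d–p) = (254 + 9) / 2484 = 263/2484 = 0.1059 → 10.6 centimorgans.

10.6 centimorgans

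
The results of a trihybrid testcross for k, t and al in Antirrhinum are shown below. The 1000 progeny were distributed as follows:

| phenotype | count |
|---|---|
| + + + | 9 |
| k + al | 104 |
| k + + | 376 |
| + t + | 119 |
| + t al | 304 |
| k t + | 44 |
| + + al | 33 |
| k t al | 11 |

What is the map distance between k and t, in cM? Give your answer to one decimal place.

The two most frequent reciprocal classes, k + + and + t al, are the parental types, so the F1 was k + + / + t al.
The two rarest classes, + + + and k t al, are the double crossovers. Comparing them with the parentals, only the k allele has switched, so k is the middle locus and the order is al – k – t.
Crossovers in the k–t interval produce the single-crossover classes k t + and + + al (44 + 33 = 77) plus the double crossovers (20).
RF(k–t) = (77 + 20) / 1000 = 97/1000 = 0.0970 → 9.7 cM.

9.7 cM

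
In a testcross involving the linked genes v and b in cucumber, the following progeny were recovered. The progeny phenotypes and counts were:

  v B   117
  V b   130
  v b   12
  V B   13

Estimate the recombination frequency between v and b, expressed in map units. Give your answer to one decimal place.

9.2 map units

The two most frequent classes, V b (130) and v B (117), are the parental types, so the F1 was V b / v B.
The recombinant classes are V B and v b: 13 + 12 = 25.
Recombination frequency = 25/272 = 0.0919 ≈ 9.2%, i.e. 9.2 map units.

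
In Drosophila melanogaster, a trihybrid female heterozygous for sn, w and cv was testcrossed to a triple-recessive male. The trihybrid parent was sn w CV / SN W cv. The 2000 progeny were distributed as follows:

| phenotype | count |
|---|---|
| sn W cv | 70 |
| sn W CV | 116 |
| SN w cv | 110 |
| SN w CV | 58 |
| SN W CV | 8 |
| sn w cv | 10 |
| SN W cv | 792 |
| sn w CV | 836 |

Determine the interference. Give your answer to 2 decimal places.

The two rarest classes, sn w cv and SN W CV, are the double crossovers. Comparing them with the parentals, only the cv allele has switched, so cv is the middle locus and the order is w – cv – sn.
w–cv: (226 + 18)/2000 = 0.1220; cv–sn: (128 + 18)/2000 = 0.0730.
Expected DCO frequency = 0.1220 × 0.0730 ≈ 0.00891; observed = 18/2000 ≈ 0.00900.
Coefficient of coincidence = 0.00900/0.00891 ≈ 1.01; interference = 1 − 1.01 = -0.01.

-0.01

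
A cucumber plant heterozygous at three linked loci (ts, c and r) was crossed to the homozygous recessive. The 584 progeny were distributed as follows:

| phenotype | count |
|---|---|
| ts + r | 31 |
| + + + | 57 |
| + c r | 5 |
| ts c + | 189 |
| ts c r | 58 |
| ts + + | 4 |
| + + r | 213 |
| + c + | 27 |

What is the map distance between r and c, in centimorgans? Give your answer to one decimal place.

The two most frequent reciprocal classes, + + r and ts c +, are the parental types, so the F1 was + + r / ts c +.
The two rarest classes, + c r and ts + +, are the double crossovers. Comparing them with the parentals, only the c allele has switched, so c is the middle locus and the order is ts – c – r.
Crossovers in the c–r interval produce the single-crossover classes + + + and ts c r (57 + 58 = 115) plus the double crossovers (9).
RF(c–r) = (115 + 9) / 584 = 124/584 = 0.2123 → 21.2 centimorgans.

21.2 centimorgans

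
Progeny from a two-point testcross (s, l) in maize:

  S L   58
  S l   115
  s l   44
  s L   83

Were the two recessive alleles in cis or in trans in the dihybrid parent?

The two most frequent classes are S l (115) and s L (83); these are the parental (non-recombinant) types.
So the F1 carried S l on one chromosome and s L on the other — the recessive alleles are on opposite chromosomes (trans / repulsion).

trans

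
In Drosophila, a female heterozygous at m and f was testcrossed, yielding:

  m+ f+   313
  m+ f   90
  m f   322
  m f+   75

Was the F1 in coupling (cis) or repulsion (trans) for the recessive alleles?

The two most frequent classes are m+ f+ (313) and m f (322); these are the parental (non-recombinant) types.
So the F1 carried m+ f+ on one chromosome and m f on the other — the recessive alleles are on the same chromosome (cis / coupling).

cis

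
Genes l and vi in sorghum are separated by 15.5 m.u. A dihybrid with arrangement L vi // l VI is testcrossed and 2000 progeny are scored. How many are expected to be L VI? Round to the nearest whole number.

155

A map distance of 15.5 m.u. corresponds to a recombination frequency of 0.155.
The F1 is L vi / l VI, so L VI is a recombinant gamete class with expected frequency r/2 = 0.155/2 = 0.0775.
Expected number = 0.0775 × 2000 = 155.00 ≈ 155.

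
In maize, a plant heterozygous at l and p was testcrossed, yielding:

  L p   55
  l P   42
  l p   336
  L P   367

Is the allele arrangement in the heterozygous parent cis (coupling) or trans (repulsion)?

cis

The two most frequent classes are L P (367) and l p (336); these are the parental (non-recombinant) types.
So the F1 carried L P on one chromosome and l p on the other — the recessive alleles are on the same chromosome (cis / coupling).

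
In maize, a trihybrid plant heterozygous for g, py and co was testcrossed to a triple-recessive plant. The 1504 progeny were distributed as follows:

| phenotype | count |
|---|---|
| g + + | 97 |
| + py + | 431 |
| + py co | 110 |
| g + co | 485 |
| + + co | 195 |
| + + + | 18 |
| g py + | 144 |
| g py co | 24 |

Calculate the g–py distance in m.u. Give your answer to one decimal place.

The two most frequent reciprocal classes, g + co and + py +, are the parental types, so the F1 was g + co / + py +.
The two rarest classes, g py co and + + +, are the double crossovers. Comparing them with the parentals, only the py allele has switched, so py is the middle locus and the order is co – py – g.
Crossovers in the py–g interval produce the single-crossover classes + + co and g py + (195 + 144 = 339) plus the double crossovers (42).
RF(py–g) = (339 + 42) / 1504 = 381/1504 = 0.2533 → 25.3 m.u.

25.3 m.u.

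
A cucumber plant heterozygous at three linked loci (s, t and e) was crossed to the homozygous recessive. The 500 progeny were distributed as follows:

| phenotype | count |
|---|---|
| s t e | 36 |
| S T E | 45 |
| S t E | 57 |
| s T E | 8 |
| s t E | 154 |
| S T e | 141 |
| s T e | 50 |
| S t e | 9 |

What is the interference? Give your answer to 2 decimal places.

0.30

The two most frequent reciprocal classes, s t E and S T e, are the parental types, so the F1 was s t E / S T e.
The two rarest classes, s T E and S t e, are the double crossovers. Comparing them with the parentals, only the t allele has switched, so t is the middle locus and the order is e – t – s.
e–t: (81 + 17)/500 = 0.1960; t–s: (107 + 17)/500 = 0.2480.
Expected DCO frequency = 0.1960 × 0.2480 ≈ 0.04861; observed = 17/500 ≈ 0.03400.
Coefficient of coincidence = 0.03400/0.04861 ≈ 0.70; interference = 1 − 0.70 = 0.30.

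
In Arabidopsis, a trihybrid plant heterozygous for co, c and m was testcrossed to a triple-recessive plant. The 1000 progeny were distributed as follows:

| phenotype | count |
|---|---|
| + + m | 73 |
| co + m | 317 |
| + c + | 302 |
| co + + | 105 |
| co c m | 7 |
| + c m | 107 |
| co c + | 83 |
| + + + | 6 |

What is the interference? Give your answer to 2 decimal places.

The two most frequent reciprocal classes, co + m and + c +, are the parental types, so the F1 was co + m / + c +.
The two rarest classes, co c m and + + +, are the double crossovers. Comparing them with the parentals, only the c allele has switched, so c is the middle locus and the order is m – c – co.
m–c: (212 + 13)/1000 = 0.2250; c–co: (156 + 13)/1000 = 0.1690.
Expected DCO frequency = 0.2250 × 0.1690 ≈ 0.03803; observed = 13/1000 ≈ 0.01300.
Coefficient of coincidence = 0.01300/0.03803 ≈ 0.34; interference = 1 − 0.34 = 0.66.

0.66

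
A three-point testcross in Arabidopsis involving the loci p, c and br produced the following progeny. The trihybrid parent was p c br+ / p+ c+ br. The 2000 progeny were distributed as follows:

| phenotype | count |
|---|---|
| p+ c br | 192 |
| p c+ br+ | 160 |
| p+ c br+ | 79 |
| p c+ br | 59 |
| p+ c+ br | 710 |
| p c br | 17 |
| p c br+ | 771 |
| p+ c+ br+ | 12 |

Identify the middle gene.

br

The two rarest classes, p c br and p+ c+ br+, are the double crossovers. Comparing them with the parentals, only the br allele has switched, so br is the middle locus and the order is p – br – c.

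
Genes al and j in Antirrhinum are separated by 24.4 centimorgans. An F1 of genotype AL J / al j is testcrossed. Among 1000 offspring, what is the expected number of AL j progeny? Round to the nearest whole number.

A map distance of 24.4 centimorgans corresponds to a recombination frequency of 0.244.
The F1 is AL J / al j, so AL j is a recombinant gamete class with expected frequency r/2 = 0.244/2 = 0.1220.
Expected number = 0.1220 × 1000 = 122.00 ≈ 122.

122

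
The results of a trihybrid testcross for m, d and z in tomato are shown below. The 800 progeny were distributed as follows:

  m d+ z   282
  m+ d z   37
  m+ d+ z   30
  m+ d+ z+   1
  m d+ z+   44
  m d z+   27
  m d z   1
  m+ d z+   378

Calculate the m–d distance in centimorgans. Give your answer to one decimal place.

7.4 centimorgans

The two most frequent reciprocal classes, m+ d z+ and m d+ z, are the parental types, so the F1 was m+ d z+ / m d+ z.
The two rarest classes, m+ d+ z+ and m d z, are the double crossovers. Comparing them with the parentals, only the d allele has switched, so d is the middle locus and the order is m – d – z.
Crossovers in the m–d interval produce the single-crossover classes m d z+ and m+ d+ z (27 + 30 = 57) plus the double crossovers (2).
RF(m–d) = (57 + 2) / 800 = 59/800 = 0.0737 → 7.4 centimorgans.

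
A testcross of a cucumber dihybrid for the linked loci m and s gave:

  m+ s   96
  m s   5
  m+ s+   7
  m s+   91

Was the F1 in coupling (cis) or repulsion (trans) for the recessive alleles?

The two most frequent classes are m+ s (96) and m s+ (91); these are the parental (non-recombinant) types.
So the F1 carried m+ s on one chromosome and m s+ on the other — the recessive alleles are on opposite chromosomes (trans / repulsion).

trans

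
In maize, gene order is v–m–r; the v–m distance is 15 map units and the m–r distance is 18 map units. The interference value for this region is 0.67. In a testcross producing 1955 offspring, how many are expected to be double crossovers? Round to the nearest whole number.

Map distances give recombination frequencies of 0.150 and 0.180 for the two intervals.
With interference 0.67 (so coincidence = 0.33), expected double-crossover frequency = 0.150 × 0.180 × 0.33 = 0.00891.
Expected number = 0.00891 × 1955 = 17.42 ≈ 17.

17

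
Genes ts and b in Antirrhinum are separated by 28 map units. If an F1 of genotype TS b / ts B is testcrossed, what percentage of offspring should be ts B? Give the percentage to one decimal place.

A map distance of 28 map units corresponds to a recombination frequency of 0.280.
The F1 is TS b / ts B, so ts B is a parental gamete class with expected frequency (1 − r)/2 = 0.720/2 = 0.3600.
That is 0.3600 = 36.0% of the progeny.

36.0%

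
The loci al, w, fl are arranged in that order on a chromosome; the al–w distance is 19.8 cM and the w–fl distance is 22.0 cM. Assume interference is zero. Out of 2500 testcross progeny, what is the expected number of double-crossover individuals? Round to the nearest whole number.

109

Map distances give recombination frequencies of 0.198 and 0.220 for the two intervals.
With no interference, expected double-crossover frequency = 0.198 × 0.220 = 0.04356.
Expected number = 0.04356 × 2500 = 108.90 ≈ 109.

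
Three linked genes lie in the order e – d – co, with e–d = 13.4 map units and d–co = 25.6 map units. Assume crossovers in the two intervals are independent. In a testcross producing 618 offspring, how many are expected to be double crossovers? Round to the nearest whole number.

Map distances give recombination frequencies of 0.134 and 0.256 for the two intervals.
With no interference, expected double-crossover frequency = 0.134 × 0.256 = 0.03430.
Expected number = 0.03430 × 618 = 21.20 ≈ 21.

21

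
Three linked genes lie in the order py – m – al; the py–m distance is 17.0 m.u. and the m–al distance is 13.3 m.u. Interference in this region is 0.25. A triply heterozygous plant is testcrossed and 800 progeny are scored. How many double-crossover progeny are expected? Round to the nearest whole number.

14

Map distances give recombination frequencies of 0.170 and 0.133 for the two intervals.
With interference 0.25 (so coincidence = 0.75), expected double-crossover frequency = 0.170 × 0.133 × 0.75 = 0.01696.
Expected number = 0.01696 × 800 = 13.57 ≈ 14.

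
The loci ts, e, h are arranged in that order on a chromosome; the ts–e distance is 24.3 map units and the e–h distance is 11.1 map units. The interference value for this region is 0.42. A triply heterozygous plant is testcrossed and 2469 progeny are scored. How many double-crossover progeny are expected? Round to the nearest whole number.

Map distances give recombination frequencies of 0.243 and 0.111 for the two intervals.
With interference 0.42 (so coincidence = 0.58), expected double-crossover frequency = 0.243 × 0.111 × 0.58 = 0.01564.
Expected number = 0.01564 × 2469 = 38.63 ≈ 39.

39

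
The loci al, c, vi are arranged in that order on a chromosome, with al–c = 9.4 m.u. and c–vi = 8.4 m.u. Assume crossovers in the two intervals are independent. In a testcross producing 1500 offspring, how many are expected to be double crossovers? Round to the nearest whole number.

Map distances give recombination frequencies of 0.094 and 0.084 for the two intervals.
With no interference, expected double-crossover frequency = 0.094 × 0.084 = 0.00790.
Expected number = 0.00790 × 1500 = 11.84 ≈ 12.

12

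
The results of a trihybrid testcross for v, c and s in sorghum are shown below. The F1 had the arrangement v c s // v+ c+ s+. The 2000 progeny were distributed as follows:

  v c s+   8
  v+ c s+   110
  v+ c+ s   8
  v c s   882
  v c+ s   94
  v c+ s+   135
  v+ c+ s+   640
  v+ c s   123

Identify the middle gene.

The two rarest classes, v c s+ and v+ c+ s, are the double crossovers. Comparing them with the parentals, only the s allele has switched, so s is the middle locus and the order is v – s – c.

s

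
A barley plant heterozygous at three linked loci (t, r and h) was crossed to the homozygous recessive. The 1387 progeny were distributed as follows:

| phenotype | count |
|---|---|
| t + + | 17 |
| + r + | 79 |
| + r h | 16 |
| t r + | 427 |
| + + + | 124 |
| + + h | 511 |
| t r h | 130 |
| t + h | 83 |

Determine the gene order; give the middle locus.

r

The two most frequent reciprocal classes, t r + and + + h, are the parental types, so the F1 was t r + / + + h.
The two rarest classes, t + + and + r h, are the double crossovers. Comparing them with the parentals, only the r allele has switched, so r is the middle locus and the order is t – r – h.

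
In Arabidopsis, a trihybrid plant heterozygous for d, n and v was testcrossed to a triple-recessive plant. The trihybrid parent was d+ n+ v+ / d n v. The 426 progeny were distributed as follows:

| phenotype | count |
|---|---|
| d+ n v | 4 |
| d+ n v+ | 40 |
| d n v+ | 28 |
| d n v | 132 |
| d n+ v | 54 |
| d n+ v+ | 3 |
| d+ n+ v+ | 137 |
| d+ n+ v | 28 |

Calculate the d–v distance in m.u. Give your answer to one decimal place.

14.8 m.u.

The two rarest classes, d n+ v+ and d+ n v, are the double crossovers. Comparing them with the parentals, only the d allele has switched, so d is the middle locus and the order is v – d – n.
Crossovers in the v–d interval produce the single-crossover classes d+ n+ v and d n v+ (28 + 28 = 56) plus the double crossovers (7).
RF(v–d) = (56 + 7) / 426 = 63/426 = 0.1479 → 14.8 m.u.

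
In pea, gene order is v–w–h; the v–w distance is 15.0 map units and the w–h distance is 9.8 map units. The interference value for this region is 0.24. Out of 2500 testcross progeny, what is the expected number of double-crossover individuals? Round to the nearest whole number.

Map distances give recombination frequencies of 0.150 and 0.098 for the two intervals.
With interference 0.24 (so coincidence = 0.76), expected double-crossover frequency = 0.150 × 0.098 × 0.76 = 0.01117.
Expected number = 0.01117 × 2500 = 27.93 ≈ 28.

28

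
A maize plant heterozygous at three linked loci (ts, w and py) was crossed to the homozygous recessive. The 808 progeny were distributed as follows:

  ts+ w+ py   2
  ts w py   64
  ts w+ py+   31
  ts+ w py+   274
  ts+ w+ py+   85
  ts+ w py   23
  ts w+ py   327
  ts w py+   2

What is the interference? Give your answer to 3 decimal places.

0.636

The two most frequent reciprocal classes, ts w+ py and ts+ w py+, are the parental types, so the F1 was ts w+ py / ts+ w py+.
The two rarest classes, ts+ w+ py and ts w py+, are the double crossovers. Comparing them with the parentals, only the ts allele has switched, so ts is the middle locus and the order is py – ts – w.
py–ts: (54 + 4)/808 = 0.0718; ts–w: (149 + 4)/808 = 0.1894.
Expected DCO frequency = 0.0718 × 0.1894 ≈ 0.01360; observed = 4/808 ≈ 0.00495.
Coefficient of coincidence = 0.00495/0.01360 ≈ 0.364; interference = 1 − 0.364 = 0.636.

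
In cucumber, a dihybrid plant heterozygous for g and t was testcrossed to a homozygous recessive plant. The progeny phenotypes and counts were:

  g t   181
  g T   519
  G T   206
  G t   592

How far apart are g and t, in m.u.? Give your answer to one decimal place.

The two most frequent classes, G t (592) and g T (519), are the parental types, so the F1 was G t / g T.
The recombinant classes are G T and g t: 206 + 181 = 387.
Recombination frequency = 387/1498 = 0.2583 ≈ 25.8%, i.e. 25.8 m.u.

25.8 m.u.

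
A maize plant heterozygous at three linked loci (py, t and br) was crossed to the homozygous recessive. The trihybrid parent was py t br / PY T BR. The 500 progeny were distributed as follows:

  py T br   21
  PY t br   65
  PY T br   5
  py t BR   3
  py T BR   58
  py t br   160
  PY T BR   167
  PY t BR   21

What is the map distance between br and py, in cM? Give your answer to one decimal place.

26.2 cM

The two rarest classes, py t BR and PY T br, are the double crossovers. Comparing them with the parentals, only the br allele has switched, so br is the middle locus and the order is t – br – py.
Crossovers in the br–py interval produce the single-crossover classes PY t br and py T BR (65 + 58 = 123) plus the double crossovers (8).
RF(br–py) = (123 + 8) / 500 = 131/500 = 0.2620 → 26.2 cM.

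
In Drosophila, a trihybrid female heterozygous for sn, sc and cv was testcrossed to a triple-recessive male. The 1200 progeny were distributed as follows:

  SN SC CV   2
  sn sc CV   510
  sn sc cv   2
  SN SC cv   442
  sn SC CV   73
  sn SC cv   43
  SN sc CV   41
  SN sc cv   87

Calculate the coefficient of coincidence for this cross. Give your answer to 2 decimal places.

The two most frequent reciprocal classes, sn sc CV and SN SC cv, are the parental types, so the F1 was sn sc CV / SN SC cv.
The two rarest classes, sn sc cv and SN SC CV, are the double crossovers. Comparing them with the parentals, only the cv allele has switched, so cv is the middle locus and the order is sc – cv – sn.
sc–cv: (160 + 4)/1200 = 0.1367; cv–sn: (84 + 4)/1200 = 0.0733.
Expected DCO frequency = 0.1367 × 0.0733 ≈ 0.01002; observed = 4/1200 ≈ 0.00333.
Coefficient of coincidence = 0.00333/0.01002 ≈ 0.33.

0.33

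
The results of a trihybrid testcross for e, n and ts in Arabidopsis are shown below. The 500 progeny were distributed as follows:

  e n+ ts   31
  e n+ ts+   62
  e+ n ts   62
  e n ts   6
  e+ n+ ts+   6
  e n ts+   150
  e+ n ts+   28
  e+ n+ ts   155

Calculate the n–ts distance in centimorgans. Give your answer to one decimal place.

27.2 centimorgans

The two most frequent reciprocal classes, e n ts+ and e+ n+ ts, are the parental types, so the F1 was e n ts+ / e+ n+ ts.
The two rarest classes, e n ts and e+ n+ ts+, are the double crossovers. Comparing them with the parentals, only the ts allele has switched, so ts is the middle locus and the order is n – ts – e.
Crossovers in the n–ts interval produce the single-crossover classes e n+ ts+ and e+ n ts (62 + 62 = 124) plus the double crossovers (12).
RF(n–ts) = (124 + 12) / 500 = 136/500 = 0.2720 → 27.2 centimorgans.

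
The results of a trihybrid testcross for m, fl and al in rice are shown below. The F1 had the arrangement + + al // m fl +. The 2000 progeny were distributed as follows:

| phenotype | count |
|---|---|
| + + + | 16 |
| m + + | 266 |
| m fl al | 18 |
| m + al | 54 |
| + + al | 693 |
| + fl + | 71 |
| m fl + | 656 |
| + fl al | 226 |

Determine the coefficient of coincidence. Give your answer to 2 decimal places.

The two rarest classes, + + + and m fl al, are the double crossovers. Comparing them with the parentals, only the al allele has switched, so al is the middle locus and the order is fl – al – m.
fl–al: (492 + 34)/2000 = 0.2630; al–m: (125 + 34)/2000 = 0.0795.
Expected DCO frequency = 0.2630 × 0.0795 ≈ 0.02091; observed = 34/2000 ≈ 0.01700.
Coefficient of coincidence = 0.01700/0.02091 ≈ 0.81.

0.81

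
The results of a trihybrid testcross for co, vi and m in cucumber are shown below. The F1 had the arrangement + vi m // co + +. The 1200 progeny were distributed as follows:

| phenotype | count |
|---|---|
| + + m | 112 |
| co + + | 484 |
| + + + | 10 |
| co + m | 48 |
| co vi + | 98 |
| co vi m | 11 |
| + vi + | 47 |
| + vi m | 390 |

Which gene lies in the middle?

The two rarest classes, co vi m and + + +, are the double crossovers. Comparing them with the parentals, only the co allele has switched, so co is the middle locus and the order is vi – co – m.

co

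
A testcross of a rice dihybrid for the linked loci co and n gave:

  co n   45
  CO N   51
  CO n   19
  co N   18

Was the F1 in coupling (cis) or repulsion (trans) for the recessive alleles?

cis

The two most frequent classes are CO N (51) and co n (45); these are the parental (non-recombinant) types.
So the F1 carried CO N on one chromosome and co n on the other — the recessive alleles are on the same chromosome (cis / coupling).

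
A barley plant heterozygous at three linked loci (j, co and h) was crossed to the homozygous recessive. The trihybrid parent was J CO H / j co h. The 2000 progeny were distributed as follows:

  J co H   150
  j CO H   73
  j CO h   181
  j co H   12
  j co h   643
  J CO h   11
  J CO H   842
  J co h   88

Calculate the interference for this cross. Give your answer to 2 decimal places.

The two rarest classes, J CO h and j co H, are the double crossovers. Comparing them with the parentals, only the h allele has switched, so h is the middle locus and the order is co – h – j.
co–h: (331 + 23)/2000 = 0.1770; h–j: (161 + 23)/2000 = 0.0920.
Expected DCO frequency = 0.1770 × 0.0920 ≈ 0.01628; observed = 23/2000 ≈ 0.01150.
Coefficient of coincidence = 0.01150/0.01628 ≈ 0.71; interference = 1 − 0.71 = 0.29.

0.29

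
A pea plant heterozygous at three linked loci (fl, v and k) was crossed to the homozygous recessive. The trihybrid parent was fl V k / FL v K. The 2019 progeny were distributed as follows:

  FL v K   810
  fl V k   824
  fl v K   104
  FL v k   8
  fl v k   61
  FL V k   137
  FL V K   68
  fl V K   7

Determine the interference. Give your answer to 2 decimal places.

0.18

The two rarest classes, fl V K and FL v k, are the double crossovers. Comparing them with the parentals, only the k allele has switched, so k is the middle locus and the order is v – k – fl.
v–k: (129 + 15)/2019 = 0.0713; k–fl: (241 + 15)/2019 = 0.1268.
Expected DCO frequency = 0.0713 × 0.1268 ≈ 0.00904; observed = 15/2019 ≈ 0.00743.
Coefficient of coincidence = 0.00743/0.00904 ≈ 0.82; interference = 1 − 0.82 = 0.18.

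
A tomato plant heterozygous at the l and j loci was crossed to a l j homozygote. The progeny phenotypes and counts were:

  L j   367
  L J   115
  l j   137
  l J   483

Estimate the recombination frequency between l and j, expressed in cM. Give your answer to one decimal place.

22.9 cM

The two most frequent classes, L j (367) and l J (483), are the parental types, so the F1 was L j / l J.
The recombinant classes are L J and l j: 115 + 137 = 252.
Recombination frequency = 252/1102 = 0.2287 ≈ 22.9%, i.e. 22.9 cM.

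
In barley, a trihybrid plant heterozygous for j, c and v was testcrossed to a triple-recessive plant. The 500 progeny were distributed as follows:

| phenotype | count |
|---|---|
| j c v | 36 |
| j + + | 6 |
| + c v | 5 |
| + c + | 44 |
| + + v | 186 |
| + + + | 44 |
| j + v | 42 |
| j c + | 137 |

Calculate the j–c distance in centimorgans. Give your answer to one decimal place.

19.4 centimorgans

The two most frequent reciprocal classes, j c + and + + v, are the parental types, so the F1 was j c + / + + v.
The two rarest classes, j + + and + c v, are the double crossovers. Comparing them with the parentals, only the c allele has switched, so c is the middle locus and the order is v – c – j.
Crossovers in the c–j interval produce the single-crossover classes + c + and j + v (44 + 42 = 86) plus the double crossovers (11).
RF(c–j) = (86 + 11) / 500 = 97/500 = 0.1940 → 19.4 centimorgans.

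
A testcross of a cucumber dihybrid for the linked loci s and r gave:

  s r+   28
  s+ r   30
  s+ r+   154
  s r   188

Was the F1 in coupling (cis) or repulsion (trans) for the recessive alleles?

The two most frequent classes are s+ r+ (154) and s r (188); these are the parental (non-recombinant) types.
So the F1 carried s+ r+ on one chromosome and s r on the other — the recessive alleles are on the same chromosome (cis / coupling).

cis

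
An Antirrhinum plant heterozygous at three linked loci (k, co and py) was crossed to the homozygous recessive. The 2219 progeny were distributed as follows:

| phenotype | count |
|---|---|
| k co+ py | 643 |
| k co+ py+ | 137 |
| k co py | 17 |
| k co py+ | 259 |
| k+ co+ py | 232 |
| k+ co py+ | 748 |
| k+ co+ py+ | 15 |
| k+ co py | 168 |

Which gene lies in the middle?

The two most frequent reciprocal classes, k+ co py+ and k co+ py, are the parental types, so the F1 was k+ co py+ / k co+ py.
The two rarest classes, k+ co+ py+ and k co py, are the double crossovers. Comparing them with the parentals, only the co allele has switched, so co is the middle locus and the order is k – co – py.

co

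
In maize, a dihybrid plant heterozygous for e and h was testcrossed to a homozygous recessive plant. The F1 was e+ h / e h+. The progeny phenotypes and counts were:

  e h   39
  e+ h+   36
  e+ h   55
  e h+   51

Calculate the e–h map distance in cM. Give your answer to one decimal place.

The recombinant classes are e+ h+ and e h: 36 + 39 = 75.
Recombination frequency = 75/181 = 0.4144 ≈ 41.4%, i.e. 41.4 cM.

41.4 cM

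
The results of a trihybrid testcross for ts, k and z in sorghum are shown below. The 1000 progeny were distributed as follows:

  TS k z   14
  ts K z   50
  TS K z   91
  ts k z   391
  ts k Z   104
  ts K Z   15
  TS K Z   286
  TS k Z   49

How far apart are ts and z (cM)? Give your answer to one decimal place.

22.4 cM

The two most frequent reciprocal classes, ts k z and TS K Z, are the parental types, so the F1 was ts k z / TS K Z.
The two rarest classes, TS k z and ts K Z, are the double crossovers. Comparing them with the parentals, only the ts allele has switched, so ts is the middle locus and the order is z – ts – k.
Crossovers in the z–ts interval produce the single-crossover classes ts k Z and TS K z (104 + 91 = 195) plus the double crossovers (29).
RF(z–ts) = (195 + 29) / 1000 = 224/1000 = 0.2240 → 22.4 cM.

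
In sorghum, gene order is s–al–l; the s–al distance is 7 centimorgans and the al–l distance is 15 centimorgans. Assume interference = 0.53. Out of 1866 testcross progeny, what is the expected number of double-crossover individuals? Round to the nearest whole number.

9

Map distances give recombination frequencies of 0.070 and 0.150 for the two intervals.
With interference 0.53 (so coincidence = 0.47), expected double-crossover frequency = 0.070 × 0.150 × 0.47 = 0.00494.
Expected number = 0.00494 × 1866 = 9.21 ≈ 9.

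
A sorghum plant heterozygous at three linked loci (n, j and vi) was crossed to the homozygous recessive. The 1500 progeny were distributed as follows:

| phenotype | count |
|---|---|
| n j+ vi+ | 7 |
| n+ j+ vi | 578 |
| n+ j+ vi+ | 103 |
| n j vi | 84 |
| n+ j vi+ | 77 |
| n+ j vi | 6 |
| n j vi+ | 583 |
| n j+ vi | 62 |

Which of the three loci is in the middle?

j

The two most frequent reciprocal classes, n j vi+ and n+ j+ vi, are the parental types, so the F1 was n j vi+ / n+ j+ vi.
The two rarest classes, n j+ vi+ and n+ j vi, are the double crossovers. Comparing them with the parentals, only the j allele has switched, so j is the middle locus and the order is n – j – vi.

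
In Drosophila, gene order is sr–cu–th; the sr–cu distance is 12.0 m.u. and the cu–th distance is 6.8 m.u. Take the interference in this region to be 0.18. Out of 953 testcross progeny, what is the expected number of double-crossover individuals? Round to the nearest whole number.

6

Map distances give recombination frequencies of 0.120 and 0.068 for the two intervals.
With interference 0.18 (so coincidence = 0.82), expected double-crossover frequency = 0.120 × 0.068 × 0.82 = 0.00669.
Expected number = 0.00669 × 953 = 6.38 ≈ 6.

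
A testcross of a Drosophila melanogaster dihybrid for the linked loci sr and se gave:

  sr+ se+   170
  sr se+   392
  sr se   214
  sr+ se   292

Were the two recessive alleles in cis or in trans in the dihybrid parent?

trans

The two most frequent classes are sr+ se (292) and sr se+ (392); these are the parental (non-recombinant) types.
So the F1 carried sr+ se on one chromosome and sr se+ on the other — the recessive alleles are on opposite chromosomes (trans / repulsion).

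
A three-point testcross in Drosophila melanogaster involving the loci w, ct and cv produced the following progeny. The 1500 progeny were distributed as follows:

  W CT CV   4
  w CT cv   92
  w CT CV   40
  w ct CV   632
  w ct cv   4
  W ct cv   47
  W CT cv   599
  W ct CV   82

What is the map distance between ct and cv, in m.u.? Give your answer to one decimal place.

The two most frequent reciprocal classes, w ct CV and W CT cv, are the parental types, so the F1 was w ct CV / W CT cv.
The two rarest classes, w ct cv and W CT CV, are the double crossovers. Comparing them with the parentals, only the cv allele has switched, so cv is the middle locus and the order is w – cv – ct.
Crossovers in the cv–ct interval produce the single-crossover classes w CT CV and W ct cv (40 + 47 = 87) plus the double crossovers (8).
RF(cv–ct) = (87 + 8) / 1500 = 95/1500 = 0.0633 → 6.3 m.u.

6.3 m.u.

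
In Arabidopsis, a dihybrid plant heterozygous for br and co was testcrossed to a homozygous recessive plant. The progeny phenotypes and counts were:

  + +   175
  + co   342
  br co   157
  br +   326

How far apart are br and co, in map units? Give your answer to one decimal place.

The two most frequent classes, + co (342) and br + (326), are the parental types, so the F1 was + co / br +.
The recombinant classes are + + and br co: 175 + 157 = 332.
Recombination frequency = 332/1000 = 0.3320 ≈ 33.2%, i.e. 33.2 map units.

33.2 map units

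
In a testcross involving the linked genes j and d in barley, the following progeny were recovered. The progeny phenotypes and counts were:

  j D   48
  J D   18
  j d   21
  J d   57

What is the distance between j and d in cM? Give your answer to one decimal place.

27.1 cM

The two most frequent classes, J d (57) and j D (48), are the parental types, so the F1 was J d / j D.
The recombinant classes are J D and j d: 18 + 21 = 39.
Recombination frequency = 39/144 = 0.2708 ≈ 27.1%, i.e. 27.1 cM.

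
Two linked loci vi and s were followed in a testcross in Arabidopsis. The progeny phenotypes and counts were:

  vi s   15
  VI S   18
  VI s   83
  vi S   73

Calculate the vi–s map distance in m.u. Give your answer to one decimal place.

The two most frequent classes, VI s (83) and vi S (73), are the parental types, so the F1 was VI s / vi S.
The recombinant classes are VI S and vi s: 18 + 15 = 33.
Recombination frequency = 33/189 = 0.1746 ≈ 17.5%, i.e. 17.5 m.u.

17.5 m.u.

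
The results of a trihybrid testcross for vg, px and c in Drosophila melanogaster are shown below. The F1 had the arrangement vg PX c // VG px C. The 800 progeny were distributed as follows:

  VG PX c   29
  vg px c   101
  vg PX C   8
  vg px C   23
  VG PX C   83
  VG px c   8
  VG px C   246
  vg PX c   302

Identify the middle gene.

The two rarest classes, vg PX C and VG px c, are the double crossovers. Comparing them with the parentals, only the c allele has switched, so c is the middle locus and the order is px – c – vg.

c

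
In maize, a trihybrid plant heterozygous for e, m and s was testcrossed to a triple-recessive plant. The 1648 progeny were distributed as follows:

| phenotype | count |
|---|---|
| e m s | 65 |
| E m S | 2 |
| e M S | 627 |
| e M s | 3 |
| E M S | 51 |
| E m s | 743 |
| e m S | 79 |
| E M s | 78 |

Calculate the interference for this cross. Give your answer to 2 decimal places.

The two most frequent reciprocal classes, E m s and e M S, are the parental types, so the F1 was E m s / e M S.
The two rarest classes, E m S and e M s, are the double crossovers. Comparing them with the parentals, only the s allele has switched, so s is the middle locus and the order is e – s – m.
e–s: (116 + 5)/1648 = 0.0734; s–m: (157 + 5)/1648 = 0.0983.
Expected DCO frequency = 0.0734 × 0.0983 ≈ 0.00722; observed = 5/1648 ≈ 0.00303.
Coefficient of coincidence = 0.00303/0.00722 ≈ 0.42; interference = 1 − 0.42 = 0.58.

0.58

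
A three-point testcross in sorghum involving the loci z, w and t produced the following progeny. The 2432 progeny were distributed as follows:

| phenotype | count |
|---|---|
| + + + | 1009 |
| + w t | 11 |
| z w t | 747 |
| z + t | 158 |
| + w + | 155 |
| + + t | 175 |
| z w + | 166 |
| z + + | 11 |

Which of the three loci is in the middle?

z

The two most frequent reciprocal classes, z w t and + + +, are the parental types, so the F1 was z w t / + + +.
The two rarest classes, + w t and z + +, are the double crossovers. Comparing them with the parentals, only the z allele has switched, so z is the middle locus and the order is t – z – w.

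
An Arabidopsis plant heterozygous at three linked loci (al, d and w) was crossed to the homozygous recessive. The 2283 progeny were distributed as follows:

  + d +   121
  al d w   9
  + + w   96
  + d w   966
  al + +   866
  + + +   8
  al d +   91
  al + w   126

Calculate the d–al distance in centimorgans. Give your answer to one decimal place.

8.9 centimorgans

The two most frequent reciprocal classes, + d w and al + +, are the parental types, so the F1 was + d w / al + +.
The two rarest classes, al d w and + + +, are the double crossovers. Comparing them with the parentals, only the al allele has switched, so al is the middle locus and the order is w – al – d.
Crossovers in the al–d interval produce the single-crossover classes + + w and al d + (96 + 91 = 187) plus the double crossovers (17).
RF(al–d) = (187 + 17) / 2283 = 204/2283 = 0.0894 → 8.9 centimorgans.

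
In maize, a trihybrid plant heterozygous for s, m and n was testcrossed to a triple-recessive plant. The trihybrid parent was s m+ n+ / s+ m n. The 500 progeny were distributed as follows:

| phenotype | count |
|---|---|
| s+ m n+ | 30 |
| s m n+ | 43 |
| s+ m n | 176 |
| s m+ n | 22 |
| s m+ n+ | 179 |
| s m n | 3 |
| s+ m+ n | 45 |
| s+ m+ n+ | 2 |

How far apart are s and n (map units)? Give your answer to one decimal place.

11.4 map units

The two rarest classes, s+ m+ n+ and s m n, are the double crossovers. Comparing them with the parentals, only the s allele has switched, so s is the middle locus and the order is m – s – n.
Crossovers in the s–n interval produce the single-crossover classes s m+ n and s+ m n+ (22 + 30 = 52) plus the double crossovers (5).
RF(s–n) = (52 + 5) / 500 = 57/500 = 0.1140 → 11.4 map units.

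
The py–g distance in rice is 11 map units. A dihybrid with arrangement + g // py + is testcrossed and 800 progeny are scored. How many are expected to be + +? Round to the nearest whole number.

44

A map distance of 11 map units corresponds to a recombination frequency of 0.110.
The F1 is + g / py +, so + + is a recombinant gamete class with expected frequency r/2 = 0.110/2 = 0.0550.
Expected number = 0.0550 × 800 = 44.00 ≈ 44.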